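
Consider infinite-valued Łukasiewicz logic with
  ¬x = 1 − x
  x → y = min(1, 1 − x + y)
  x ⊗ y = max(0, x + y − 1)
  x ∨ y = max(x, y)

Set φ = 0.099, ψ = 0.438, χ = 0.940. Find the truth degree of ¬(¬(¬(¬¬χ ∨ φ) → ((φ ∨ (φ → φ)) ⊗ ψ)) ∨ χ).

0.060

¬χ = 1 − 0.940 = 0.060
¬¬χ = 1 − 0.060 = 0.940
¬¬χ ∨ φ = max(0.940, 0.099) = 0.940
¬(¬¬χ ∨ φ) = 1 − 0.940 = 0.060
φ → φ = min(1, 1 − 0.099 + 0.099) = min(1, 1.000) = 1.000
φ ∨ (φ → φ) = max(0.099, 1.000) = 1.000
(φ ∨ (φ → φ)) ⊗ ψ = max(0, 1.000 + 0.438 − 1) = max(0, 0.438) = 0.438
¬(¬¬χ ∨ φ) → ((φ ∨ (φ → φ)) ⊗ ψ) = min(1, 1 − 0.060 + 0.438) = min(1, 1.378) = 1.000
¬(¬(¬¬χ ∨ φ) → ((φ ∨ (φ → φ)) ⊗ ψ)) = 1 − 1.000 = 0.000
¬(¬(¬¬χ ∨ φ) → ((φ ∨ (φ → φ)) ⊗ ψ)) ∨ χ = max(0.000, 0.940) = 0.940
¬(¬(¬(¬¬χ ∨ φ) → ((φ ∨ (φ → φ)) ⊗ ψ)) ∨ χ) = 1 − 0.940 = 0.060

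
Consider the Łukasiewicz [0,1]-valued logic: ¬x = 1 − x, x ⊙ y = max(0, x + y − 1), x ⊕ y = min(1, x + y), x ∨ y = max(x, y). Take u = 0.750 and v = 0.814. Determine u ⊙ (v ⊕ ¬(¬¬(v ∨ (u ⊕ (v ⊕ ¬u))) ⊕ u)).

0.564

¬u = 1 − 0.750 = 0.250
v ⊕ ¬u = min(1, 0.814 + 0.250) = min(1, 1.064) = 1.000
u ⊕ (v ⊕ ¬u) = min(1, 0.750 + 1.000) = min(1, 1.750) = 1.000
v ∨ (u ⊕ (v ⊕ ¬u)) = max(0.814, 1.000) = 1.000
¬(v ∨ (u ⊕ (v ⊕ ¬u))) = 1 − 1.000 = 0.000
¬¬(v ∨ (u ⊕ (v ⊕ ¬u))) = 1 − 0.000 = 1.000
¬¬(v ∨ (u ⊕ (v ⊕ ¬u))) ⊕ u = min(1, 1.000 + 0.750) = min(1, 1.750) = 1.000
¬(¬¬(v ∨ (u ⊕ (v ⊕ ¬u))) ⊕ u) = 1 − 1.000 = 0.000
v ⊕ ¬(¬¬(v ∨ (u ⊕ (v ⊕ ¬u))) ⊕ u) = min(1, 0.814 + 0.000) = min(1, 0.814) = 0.814
u ⊙ (v ⊕ ¬(¬¬(v ∨ (u ⊕ (v ⊕ ¬u))) ⊕ u)) = max(0, 0.750 + 0.814 − 1) = max(0, 0.564) = 0.564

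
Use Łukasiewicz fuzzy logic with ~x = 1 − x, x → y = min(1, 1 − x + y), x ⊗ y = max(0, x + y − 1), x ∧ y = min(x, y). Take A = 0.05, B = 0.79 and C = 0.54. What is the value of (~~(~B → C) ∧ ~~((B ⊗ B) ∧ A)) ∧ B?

~B = 1 − 0.79 = 0.21
~B → C = min(1, 1 − 0.21 + 0.54) = min(1, 1.33) = 1.00
~(~B → C) = 1 − 1.00 = 0.00
~~(~B → C) = 1 − 0.00 = 1.00
B ⊗ B = max(0, 0.79 + 0.79 − 1) = max(0, 0.58) = 0.58
(B ⊗ B) ∧ A = min(0.58, 0.05) = 0.05
~((B ⊗ B) ∧ A) = 1 − 0.05 = 0.95
~~((B ⊗ B) ∧ A) = 1 − 0.95 = 0.05
~~(~B → C) ∧ ~~((B ⊗ B) ∧ A) = min(1.00, 0.05) = 0.05
(~~(~B → C) ∧ ~~((B ⊗ B) ∧ A)) ∧ B = min(0.05, 0.79) = 0.05

0.05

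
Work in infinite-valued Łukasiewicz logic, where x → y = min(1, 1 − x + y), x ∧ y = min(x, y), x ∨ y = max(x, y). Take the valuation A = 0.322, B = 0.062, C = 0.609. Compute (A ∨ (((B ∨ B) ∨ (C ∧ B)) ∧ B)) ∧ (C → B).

B ∨ B = max(0.062, 0.062) = 0.062
C ∧ B = min(0.609, 0.062) = 0.062
(B ∨ B) ∨ (C ∧ B) = max(0.062, 0.062) = 0.062
((B ∨ B) ∨ (C ∧ B)) ∧ B = min(0.062, 0.062) = 0.062
A ∨ (((B ∨ B) ∨ (C ∧ B)) ∧ B) = max(0.322, 0.062) = 0.322
C → B = min(1, 1 − 0.609 + 0.062) = min(1, 0.453) = 0.453
(A ∨ (((B ∨ B) ∨ (C ∧ B)) ∧ B)) ∧ (C → B) = min(0.322, 0.453) = 0.322

0.322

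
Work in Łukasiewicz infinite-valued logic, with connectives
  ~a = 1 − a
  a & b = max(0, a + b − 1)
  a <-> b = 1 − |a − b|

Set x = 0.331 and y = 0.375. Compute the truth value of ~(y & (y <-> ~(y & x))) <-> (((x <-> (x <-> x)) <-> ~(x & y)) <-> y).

0.956

y & x = max(0, 0.375 + 0.331 − 1) = max(0, -0.294) = 0.000
~(y & x) = 1 − 0.000 = 1.000
y <-> ~(y & x) = 1 − |0.375 − 1.000| = 1 − 0.625 = 0.375
y & (y <-> ~(y & x)) = max(0, 0.375 + 0.375 − 1) = max(0, -0.250) = 0.000
~(y & (y <-> ~(y & x))) = 1 − 0.000 = 1.000
x <-> x = 1 − |0.331 − 0.331| = 1 − 0.000 = 1.000
x <-> (x <-> x) = 1 − |0.331 − 1.000| = 1 − 0.669 = 0.331
x & y = max(0, 0.331 + 0.375 − 1) = max(0, -0.294) = 0.000
~(x & y) = 1 − 0.000 = 1.000
(x <-> (x <-> x)) <-> ~(x & y) = 1 − |0.331 − 1.000| = 1 − 0.669 = 0.331
((x <-> (x <-> x)) <-> ~(x & y)) <-> y = 1 − |0.331 − 0.375| = 1 − 0.044 = 0.956
~(y & (y <-> ~(y & x))) <-> (((x <-> (x <-> x)) <-> ~(x & y)) <-> y) = 1 − |1.000 − 0.956| = 1 − 0.044 = 0.956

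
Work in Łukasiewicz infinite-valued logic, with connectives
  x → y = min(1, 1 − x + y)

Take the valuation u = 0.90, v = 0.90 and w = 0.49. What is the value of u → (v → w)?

0.69

v → w = min(1, 1 − 0.90 + 0.49) = min(1, 0.59) = 0.59
u → (v → w) = min(1, 1 − 0.90 + 0.59) = min(1, 0.69) = 0.69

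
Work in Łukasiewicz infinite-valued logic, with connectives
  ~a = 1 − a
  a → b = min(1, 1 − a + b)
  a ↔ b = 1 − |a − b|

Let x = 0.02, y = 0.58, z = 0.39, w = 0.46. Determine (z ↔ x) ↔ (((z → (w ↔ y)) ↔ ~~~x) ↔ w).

0.85

z ↔ x = 1 − |0.39 − 0.02| = 1 − 0.37 = 0.63
w ↔ y = 1 − |0.46 − 0.58| = 1 − 0.12 = 0.88
z → (w ↔ y) = min(1, 1 − 0.39 + 0.88) = min(1, 1.49) = 1.00
~x = 1 − 0.02 = 0.98
~~x = 1 − 0.98 = 0.02
~~~x = 1 − 0.02 = 0.98
(z → (w ↔ y)) ↔ ~~~x = 1 − |1.00 − 0.98| = 1 − 0.02 = 0.98
((z → (w ↔ y)) ↔ ~~~x) ↔ w = 1 − |0.98 − 0.46| = 1 − 0.52 = 0.48
(z ↔ x) ↔ (((z → (w ↔ y)) ↔ ~~~x) ↔ w) = 1 − |0.63 − 0.48| = 1 − 0.15 = 0.85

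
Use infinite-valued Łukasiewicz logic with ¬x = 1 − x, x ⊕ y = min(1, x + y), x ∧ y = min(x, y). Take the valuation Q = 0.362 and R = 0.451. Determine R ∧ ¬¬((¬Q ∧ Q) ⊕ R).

¬Q = 1 − 0.362 = 0.638
¬Q ∧ Q = min(0.638, 0.362) = 0.362
(¬Q ∧ Q) ⊕ R = min(1, 0.362 + 0.451) = min(1, 0.813) = 0.813
¬((¬Q ∧ Q) ⊕ R) = 1 − 0.813 = 0.187
¬¬((¬Q ∧ Q) ⊕ R) = 1 − 0.187 = 0.813
R ∧ ¬¬((¬Q ∧ Q) ⊕ R) = min(0.451, 0.813) = 0.451

0.451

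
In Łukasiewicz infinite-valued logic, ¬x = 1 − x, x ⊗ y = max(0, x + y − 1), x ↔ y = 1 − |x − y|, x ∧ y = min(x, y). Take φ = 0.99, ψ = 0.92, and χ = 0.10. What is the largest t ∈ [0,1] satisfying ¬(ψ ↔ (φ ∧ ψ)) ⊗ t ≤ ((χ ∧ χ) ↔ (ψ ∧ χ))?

φ ∧ ψ = min(0.99, 0.92) = 0.92
ψ ↔ (φ ∧ ψ) = 1 − |0.92 − 0.92| = 1 − 0.00 = 1.00
¬(ψ ↔ (φ ∧ ψ)) = 1 − 1.00 = 0.00
So the left factor is ¬(ψ ↔ (φ ∧ ψ)) = 0.00.
χ ∧ χ = min(0.10, 0.10) = 0.10
ψ ∧ χ = min(0.92, 0.10) = 0.10
(χ ∧ χ) ↔ (ψ ∧ χ) = 1 − |0.10 − 0.10| = 1 − 0.00 = 1.00
So the right-hand bound is (χ ∧ χ) ↔ (ψ ∧ χ) = 1.00.
The residuum of the Łukasiewicz t-norm gives the supremum: min(1, 1 − 0.00 + 1.00).
1 − 0.00 + 1.00 = 2.00, so t = min(1, 2.00) = 1.00.
Check: 0.00 ⊗ 1.00 = max(0, 0.00) = 0.00 ≤ 1.00.

1.00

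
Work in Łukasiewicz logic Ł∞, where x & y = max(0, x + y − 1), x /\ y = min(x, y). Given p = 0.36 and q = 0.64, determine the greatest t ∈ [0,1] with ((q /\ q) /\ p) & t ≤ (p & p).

0.64

q /\ q = min(0.64, 0.64) = 0.64
(q /\ q) /\ p = min(0.64, 0.36) = 0.36
So the left factor is (q /\ q) /\ p = 0.36.
p & p = max(0, 0.36 + 0.36 − 1) = max(0, -0.28) = 0.00
So the right-hand bound is p & p = 0.00.
The residuum of the Łukasiewicz t-norm gives the supremum: min(1, 1 − 0.36 + 0.00).
1 − 0.36 + 0.00 = 0.64, so t = min(1, 0.64) = 0.64.
Check: 0.36 & 0.64 = max(0, 0.00) = 0.00 ≤ 0.00.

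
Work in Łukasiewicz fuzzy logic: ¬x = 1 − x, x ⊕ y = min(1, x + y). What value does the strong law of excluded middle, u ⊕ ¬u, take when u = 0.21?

1.00

¬u = 1 − 0.21 = 0.79
u ⊕ ¬u = min(1, 0.21 + 0.79) = min(1, 1.00) = 1.00
(As expected: always 1 in Ł∞ since a ⊕ (1−a) = 1.)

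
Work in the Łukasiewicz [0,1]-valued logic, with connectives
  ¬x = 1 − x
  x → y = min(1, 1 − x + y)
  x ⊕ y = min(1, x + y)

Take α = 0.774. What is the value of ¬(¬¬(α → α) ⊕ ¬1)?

0.000

α → α = min(1, 1 − 0.774 + 0.774) = min(1, 1.000) = 1.000
¬(α → α) = 1 − 1.000 = 0.000
¬¬(α → α) = 1 − 0.000 = 1.000
¬1 = 1 − 1.000 = 0.000
¬¬(α → α) ⊕ ¬1 = min(1, 1.000 + 0.000) = min(1, 1.000) = 1.000
¬(¬¬(α → α) ⊕ ¬1) = 1 − 1.000 = 0.000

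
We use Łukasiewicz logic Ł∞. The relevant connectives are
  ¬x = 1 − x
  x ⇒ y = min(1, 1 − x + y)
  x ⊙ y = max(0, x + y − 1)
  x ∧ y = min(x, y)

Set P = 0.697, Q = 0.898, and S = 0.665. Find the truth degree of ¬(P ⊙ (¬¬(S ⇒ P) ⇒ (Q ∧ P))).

0.606

S ⇒ P = min(1, 1 − 0.665 + 0.697) = min(1, 1.032) = 1.000
¬(S ⇒ P) = 1 − 1.000 = 0.000
¬¬(S ⇒ P) = 1 − 0.000 = 1.000
Q ∧ P = min(0.898, 0.697) = 0.697
¬¬(S ⇒ P) ⇒ (Q ∧ P) = min(1, 1 − 1.000 + 0.697) = min(1, 0.697) = 0.697
P ⊙ (¬¬(S ⇒ P) ⇒ (Q ∧ P)) = max(0, 0.697 + 0.697 − 1) = max(0, 0.394) = 0.394
¬(P ⊙ (¬¬(S ⇒ P) ⇒ (Q ∧ P))) = 1 − 0.394 = 0.606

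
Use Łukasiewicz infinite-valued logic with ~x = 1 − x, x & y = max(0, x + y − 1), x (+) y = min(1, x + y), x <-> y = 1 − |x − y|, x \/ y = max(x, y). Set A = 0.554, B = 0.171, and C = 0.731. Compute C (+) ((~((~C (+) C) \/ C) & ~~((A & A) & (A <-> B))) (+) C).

1.000

~C = 1 − 0.731 = 0.269
~C (+) C = min(1, 0.269 + 0.731) = min(1, 1.000) = 1.000
(~C (+) C) \/ C = max(1.000, 0.731) = 1.000
~((~C (+) C) \/ C) = 1 − 1.000 = 0.000
A & A = max(0, 0.554 + 0.554 − 1) = max(0, 0.108) = 0.108
A <-> B = 1 − |0.554 − 0.171| = 1 − 0.383 = 0.617
(A & A) & (A <-> B) = max(0, 0.108 + 0.617 − 1) = max(0, -0.275) = 0.000
~((A & A) & (A <-> B)) = 1 − 0.000 = 1.000
~~((A & A) & (A <-> B)) = 1 − 1.000 = 0.000
~((~C (+) C) \/ C) & ~~((A & A) & (A <-> B)) = max(0, 0.000 + 0.000 − 1) = max(0, -1.000) = 0.000
(~((~C (+) C) \/ C) & ~~((A & A) & (A <-> B))) (+) C = min(1, 0.000 + 0.731) = min(1, 0.731) = 0.731
C (+) ((~((~C (+) C) \/ C) & ~~((A & A) & (A <-> B))) (+) C) = min(1, 0.731 + 0.731) = min(1, 1.462) = 1.000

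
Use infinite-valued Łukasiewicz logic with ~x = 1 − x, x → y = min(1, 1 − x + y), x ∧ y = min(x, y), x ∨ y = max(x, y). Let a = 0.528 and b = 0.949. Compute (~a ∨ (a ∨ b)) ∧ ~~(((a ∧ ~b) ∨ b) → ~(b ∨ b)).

0.102

~a = 1 − 0.528 = 0.472
a ∨ b = max(0.528, 0.949) = 0.949
~a ∨ (a ∨ b) = max(0.472, 0.949) = 0.949
~b = 1 − 0.949 = 0.051
a ∧ ~b = min(0.528, 0.051) = 0.051
(a ∧ ~b) ∨ b = max(0.051, 0.949) = 0.949
b ∨ b = max(0.949, 0.949) = 0.949
~(b ∨ b) = 1 − 0.949 = 0.051
((a ∧ ~b) ∨ b) → ~(b ∨ b) = min(1, 1 − 0.949 + 0.051) = min(1, 0.102) = 0.102
~(((a ∧ ~b) ∨ b) → ~(b ∨ b)) = 1 − 0.102 = 0.898
~~(((a ∧ ~b) ∨ b) → ~(b ∨ b)) = 1 − 0.898 = 0.102
(~a ∨ (a ∨ b)) ∧ ~~(((a ∧ ~b) ∨ b) → ~(b ∨ b)) = min(0.949, 0.102) = 0.102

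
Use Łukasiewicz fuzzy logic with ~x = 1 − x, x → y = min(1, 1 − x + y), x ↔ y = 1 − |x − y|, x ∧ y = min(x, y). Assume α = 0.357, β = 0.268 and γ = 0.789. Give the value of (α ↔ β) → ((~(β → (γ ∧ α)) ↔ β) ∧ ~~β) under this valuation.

0.357

α ↔ β = 1 − |0.357 − 0.268| = 1 − 0.089 = 0.911
γ ∧ α = min(0.789, 0.357) = 0.357
β → (γ ∧ α) = min(1, 1 − 0.268 + 0.357) = min(1, 1.089) = 1.000
~(β → (γ ∧ α)) = 1 − 1.000 = 0.000
~(β → (γ ∧ α)) ↔ β = 1 − |0.000 − 0.268| = 1 − 0.268 = 0.732
~β = 1 − 0.268 = 0.732
~~β = 1 − 0.732 = 0.268
(~(β → (γ ∧ α)) ↔ β) ∧ ~~β = min(0.732, 0.268) = 0.268
(α ↔ β) → ((~(β → (γ ∧ α)) ↔ β) ∧ ~~β) = min(1, 1 − 0.911 + 0.268) = min(1, 0.357) = 0.357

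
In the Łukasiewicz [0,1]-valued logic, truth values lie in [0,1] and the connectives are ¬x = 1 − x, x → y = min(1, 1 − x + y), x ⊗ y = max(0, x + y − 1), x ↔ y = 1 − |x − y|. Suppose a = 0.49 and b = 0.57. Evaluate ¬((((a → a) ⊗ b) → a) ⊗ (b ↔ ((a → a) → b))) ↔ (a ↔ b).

0.16

a → a = min(1, 1 − 0.49 + 0.49) = min(1, 1.00) = 1.00
(a → a) ⊗ b = max(0, 1.00 + 0.57 − 1) = max(0, 0.57) = 0.57
((a → a) ⊗ b) → a = min(1, 1 − 0.57 + 0.49) = min(1, 0.92) = 0.92
(a → a) → b = min(1, 1 − 1.00 + 0.57) = min(1, 0.57) = 0.57
b ↔ ((a → a) → b) = 1 − |0.57 − 0.57| = 1 − 0.00 = 1.00
(((a → a) ⊗ b) → a) ⊗ (b ↔ ((a → a) → b)) = max(0, 0.92 + 1.00 − 1) = max(0, 0.92) = 0.92
¬((((a → a) ⊗ b) → a) ⊗ (b ↔ ((a → a) → b))) = 1 − 0.92 = 0.08
a ↔ b = 1 − |0.49 − 0.57| = 1 − 0.08 = 0.92
¬((((a → a) ⊗ b) → a) ⊗ (b ↔ ((a → a) → b))) ↔ (a ↔ b) = 1 − |0.08 − 0.92| = 1 − 0.84 = 0.16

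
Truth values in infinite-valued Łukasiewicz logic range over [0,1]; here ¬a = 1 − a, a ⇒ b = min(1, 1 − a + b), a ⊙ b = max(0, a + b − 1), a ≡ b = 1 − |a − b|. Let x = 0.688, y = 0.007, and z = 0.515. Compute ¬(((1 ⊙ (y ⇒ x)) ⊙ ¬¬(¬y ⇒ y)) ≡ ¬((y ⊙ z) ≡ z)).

y ⇒ x = min(1, 1 − 0.007 + 0.688) = min(1, 1.681) = 1.000
1 ⊙ (y ⇒ x) = max(0, 1.000 + 1.000 − 1) = max(0, 1.000) = 1.000
¬y = 1 − 0.007 = 0.993
¬y ⇒ y = min(1, 1 − 0.993 + 0.007) = min(1, 0.014) = 0.014
¬(¬y ⇒ y) = 1 − 0.014 = 0.986
¬¬(¬y ⇒ y) = 1 − 0.986 = 0.014
(1 ⊙ (y ⇒ x)) ⊙ ¬¬(¬y ⇒ y) = max(0, 1.000 + 0.014 − 1) = max(0, 0.014) = 0.014
y ⊙ z = max(0, 0.007 + 0.515 − 1) = max(0, -0.478) = 0.000
(y ⊙ z) ≡ z = 1 − |0.000 − 0.515| = 1 − 0.515 = 0.485
¬((y ⊙ z) ≡ z) = 1 − 0.485 = 0.515
((1 ⊙ (y ⇒ x)) ⊙ ¬¬(¬y ⇒ y)) ≡ ¬((y ⊙ z) ≡ z) = 1 − |0.014 − 0.515| = 1 − 0.501 = 0.499
¬(((1 ⊙ (y ⇒ x)) ⊙ ¬¬(¬y ⇒ y)) ≡ ¬((y ⊙ z) ≡ z)) = 1 − 0.499 = 0.501

0.501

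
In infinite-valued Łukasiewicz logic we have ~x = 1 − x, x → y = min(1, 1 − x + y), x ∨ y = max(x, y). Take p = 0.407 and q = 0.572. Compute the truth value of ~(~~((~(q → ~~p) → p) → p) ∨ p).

0.593

~p = 1 − 0.407 = 0.593
~~p = 1 − 0.593 = 0.407
q → ~~p = min(1, 1 − 0.572 + 0.407) = min(1, 0.835) = 0.835
~(q → ~~p) = 1 − 0.835 = 0.165
~(q → ~~p) → p = min(1, 1 − 0.165 + 0.407) = min(1, 1.242) = 1.000
(~(q → ~~p) → p) → p = min(1, 1 − 1.000 + 0.407) = min(1, 0.407) = 0.407
~((~(q → ~~p) → p) → p) = 1 − 0.407 = 0.593
~~((~(q → ~~p) → p) → p) = 1 − 0.593 = 0.407
~~((~(q → ~~p) → p) → p) ∨ p = max(0.407, 0.407) = 0.407
~(~~((~(q → ~~p) → p) → p) ∨ p) = 1 − 0.407 = 0.593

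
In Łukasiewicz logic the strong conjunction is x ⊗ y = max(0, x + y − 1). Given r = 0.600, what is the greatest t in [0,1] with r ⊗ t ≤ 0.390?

The residuum of the Łukasiewicz t-norm gives the supremum: min(1, 1 − 0.600 + 0.390).
1 − 0.600 + 0.390 = 0.790, so t = min(1, 0.790) = 0.790.
Check: 0.600 ⊗ 0.790 = max(0, 0.390) = 0.390 ≤ 0.390.

0.790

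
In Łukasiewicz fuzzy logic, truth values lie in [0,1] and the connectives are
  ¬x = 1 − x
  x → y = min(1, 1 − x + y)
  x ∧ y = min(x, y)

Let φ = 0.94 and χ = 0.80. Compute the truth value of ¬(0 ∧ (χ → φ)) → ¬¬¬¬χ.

0.80

χ → φ = min(1, 1 − 0.80 + 0.94) = min(1, 1.14) = 1.00
0 ∧ (χ → φ) = min(0.00, 1.00) = 0.00
¬(0 ∧ (χ → φ)) = 1 − 0.00 = 1.00
¬χ = 1 − 0.80 = 0.20
¬¬χ = 1 − 0.20 = 0.80
¬¬¬χ = 1 − 0.80 = 0.20
¬¬¬¬χ = 1 − 0.20 = 0.80
¬(0 ∧ (χ → φ)) → ¬¬¬¬χ = min(1, 1 − 1.00 + 0.80) = min(1, 0.80) = 0.80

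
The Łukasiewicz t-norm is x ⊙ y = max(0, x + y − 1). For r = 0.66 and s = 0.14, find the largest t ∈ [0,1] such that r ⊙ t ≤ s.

The residuum of the Łukasiewicz t-norm gives the supremum: min(1, 1 − 0.66 + 0.14).
1 − 0.66 + 0.14 = 0.48, so t = min(1, 0.48) = 0.48.
Check: 0.66 ⊙ 0.48 = max(0, 0.14) = 0.14 ≤ 0.14.

0.48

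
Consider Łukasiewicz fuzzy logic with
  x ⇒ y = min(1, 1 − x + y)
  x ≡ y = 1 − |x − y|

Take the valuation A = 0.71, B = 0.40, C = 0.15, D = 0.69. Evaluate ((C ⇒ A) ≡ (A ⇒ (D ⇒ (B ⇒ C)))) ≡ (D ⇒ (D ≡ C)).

0.77

C ⇒ A = min(1, 1 − 0.15 + 0.71) = min(1, 1.56) = 1.00
B ⇒ C = min(1, 1 − 0.40 + 0.15) = min(1, 0.75) = 0.75
D ⇒ (B ⇒ C) = min(1, 1 − 0.69 + 0.75) = min(1, 1.06) = 1.00
A ⇒ (D ⇒ (B ⇒ C)) = min(1, 1 − 0.71 + 1.00) = min(1, 1.29) = 1.00
(C ⇒ A) ≡ (A ⇒ (D ⇒ (B ⇒ C))) = 1 − |1.00 − 1.00| = 1 − 0.00 = 1.00
D ≡ C = 1 − |0.69 − 0.15| = 1 − 0.54 = 0.46
D ⇒ (D ≡ C) = min(1, 1 − 0.69 + 0.46) = min(1, 0.77) = 0.77
((C ⇒ A) ≡ (A ⇒ (D ⇒ (B ⇒ C)))) ≡ (D ⇒ (D ≡ C)) = 1 − |1.00 − 0.77| = 1 − 0.23 = 0.77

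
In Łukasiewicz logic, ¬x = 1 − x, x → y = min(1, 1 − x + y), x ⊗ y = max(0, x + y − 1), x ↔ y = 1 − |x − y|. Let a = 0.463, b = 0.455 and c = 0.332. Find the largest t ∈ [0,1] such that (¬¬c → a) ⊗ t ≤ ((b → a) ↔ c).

0.332

¬c = 1 − 0.332 = 0.668
¬¬c = 1 − 0.668 = 0.332
¬¬c → a = min(1, 1 − 0.332 + 0.463) = min(1, 1.131) = 1.000
So the left factor is ¬¬c → a = 1.000.
b → a = min(1, 1 − 0.455 + 0.463) = min(1, 1.008) = 1.000
(b → a) ↔ c = 1 − |1.000 − 0.332| = 1 − 0.668 = 0.332
So the right-hand bound is (b → a) ↔ c = 0.332.
The residuum of the Łukasiewicz t-norm gives the supremum: min(1, 1 − 1.000 + 0.332).
1 − 1.000 + 0.332 = 0.332, so t = min(1, 0.332) = 0.332.
Check: 1.000 ⊗ 0.332 = max(0, 0.332) = 0.332 ≤ 0.332.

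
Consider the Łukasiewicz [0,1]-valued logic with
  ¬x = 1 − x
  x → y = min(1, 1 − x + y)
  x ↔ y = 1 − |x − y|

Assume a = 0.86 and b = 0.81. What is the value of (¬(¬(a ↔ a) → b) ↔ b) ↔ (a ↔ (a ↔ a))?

a ↔ a = 1 − |0.86 − 0.86| = 1 − 0.00 = 1.00
¬(a ↔ a) = 1 − 1.00 = 0.00
¬(a ↔ a) → b = min(1, 1 − 0.00 + 0.81) = min(1, 1.81) = 1.00
¬(¬(a ↔ a) → b) = 1 − 1.00 = 0.00
¬(¬(a ↔ a) → b) ↔ b = 1 − |0.00 − 0.81| = 1 − 0.81 = 0.19
a ↔ (a ↔ a) = 1 − |0.86 − 1.00| = 1 − 0.14 = 0.86
(¬(¬(a ↔ a) → b) ↔ b) ↔ (a ↔ (a ↔ a)) = 1 − |0.19 − 0.86| = 1 − 0.67 = 0.33

0.33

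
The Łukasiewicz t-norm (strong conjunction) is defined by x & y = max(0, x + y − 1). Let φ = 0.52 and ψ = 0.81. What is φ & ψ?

0.33

φ & ψ = max(0, 0.52 + 0.81 − 1) = max(0, 0.33) = 0.33
For comparison, the Gödel (minimum) t-norm min(x, y) would give 0.52.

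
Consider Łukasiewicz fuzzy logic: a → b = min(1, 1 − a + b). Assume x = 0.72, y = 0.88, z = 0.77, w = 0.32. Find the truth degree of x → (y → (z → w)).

z → w = min(1, 1 − 0.77 + 0.32) = min(1, 0.55) = 0.55
y → (z → w) = min(1, 1 − 0.88 + 0.55) = min(1, 0.67) = 0.67
x → (y → (z → w)) = min(1, 1 − 0.72 + 0.67) = min(1, 0.95) = 0.95

0.95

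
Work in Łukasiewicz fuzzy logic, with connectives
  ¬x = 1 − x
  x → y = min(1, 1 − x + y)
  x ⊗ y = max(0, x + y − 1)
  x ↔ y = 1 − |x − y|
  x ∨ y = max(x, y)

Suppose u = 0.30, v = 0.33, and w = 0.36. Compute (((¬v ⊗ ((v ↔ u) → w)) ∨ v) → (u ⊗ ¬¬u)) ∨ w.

0.67

¬v = 1 − 0.33 = 0.67
v ↔ u = 1 − |0.33 − 0.30| = 1 − 0.03 = 0.97
(v ↔ u) → w = min(1, 1 − 0.97 + 0.36) = min(1, 0.39) = 0.39
¬v ⊗ ((v ↔ u) → w) = max(0, 0.67 + 0.39 − 1) = max(0, 0.06) = 0.06
(¬v ⊗ ((v ↔ u) → w)) ∨ v = max(0.06, 0.33) = 0.33
¬u = 1 − 0.30 = 0.70
¬¬u = 1 − 0.70 = 0.30
u ⊗ ¬¬u = max(0, 0.30 + 0.30 − 1) = max(0, -0.40) = 0.00
((¬v ⊗ ((v ↔ u) → w)) ∨ v) → (u ⊗ ¬¬u) = min(1, 1 − 0.33 + 0.00) = min(1, 0.67) = 0.67
(((¬v ⊗ ((v ↔ u) → w)) ∨ v) → (u ⊗ ¬¬u)) ∨ w = max(0.67, 0.36) = 0.67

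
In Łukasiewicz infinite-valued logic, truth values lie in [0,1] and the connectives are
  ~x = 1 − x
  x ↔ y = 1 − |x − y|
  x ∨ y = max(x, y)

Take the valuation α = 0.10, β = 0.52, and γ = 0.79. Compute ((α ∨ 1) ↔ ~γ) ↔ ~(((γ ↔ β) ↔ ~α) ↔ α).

0.48

α ∨ 1 = max(0.10, 1.00) = 1.00
~γ = 1 − 0.79 = 0.21
(α ∨ 1) ↔ ~γ = 1 − |1.00 − 0.21| = 1 − 0.79 = 0.21
γ ↔ β = 1 − |0.79 − 0.52| = 1 − 0.27 = 0.73
~α = 1 − 0.10 = 0.90
(γ ↔ β) ↔ ~α = 1 − |0.73 − 0.90| = 1 − 0.17 = 0.83
((γ ↔ β) ↔ ~α) ↔ α = 1 − |0.83 − 0.10| = 1 − 0.73 = 0.27
~(((γ ↔ β) ↔ ~α) ↔ α) = 1 − 0.27 = 0.73
((α ∨ 1) ↔ ~γ) ↔ ~(((γ ↔ β) ↔ ~α) ↔ α) = 1 − |0.21 − 0.73| = 1 − 0.52 = 0.48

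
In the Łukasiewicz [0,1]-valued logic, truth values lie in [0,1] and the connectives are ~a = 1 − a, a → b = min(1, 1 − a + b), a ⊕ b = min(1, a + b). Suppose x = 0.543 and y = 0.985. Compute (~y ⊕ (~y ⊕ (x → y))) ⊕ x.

~y = 1 − 0.985 = 0.015
x → y = min(1, 1 − 0.543 + 0.985) = min(1, 1.442) = 1.000
~y ⊕ (x → y) = min(1, 0.015 + 1.000) = min(1, 1.015) = 1.000
~y ⊕ (~y ⊕ (x → y)) = min(1, 0.015 + 1.000) = min(1, 1.015) = 1.000
(~y ⊕ (~y ⊕ (x → y))) ⊕ x = min(1, 1.000 + 0.543) = min(1, 1.543) = 1.000

1.000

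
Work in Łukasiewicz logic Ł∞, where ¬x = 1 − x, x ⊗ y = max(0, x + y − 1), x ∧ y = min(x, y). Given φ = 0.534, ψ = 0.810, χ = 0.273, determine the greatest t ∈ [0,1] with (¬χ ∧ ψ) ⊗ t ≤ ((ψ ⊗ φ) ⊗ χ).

¬χ = 1 − 0.273 = 0.727
¬χ ∧ ψ = min(0.727, 0.810) = 0.727
So the left factor is ¬χ ∧ ψ = 0.727.
ψ ⊗ φ = max(0, 0.810 + 0.534 − 1) = max(0, 0.344) = 0.344
(ψ ⊗ φ) ⊗ χ = max(0, 0.344 + 0.273 − 1) = max(0, -0.383) = 0.000
So the right-hand bound is (ψ ⊗ φ) ⊗ χ = 0.000.
The residuum of the Łukasiewicz t-norm gives the supremum: min(1, 1 − 0.727 + 0.000).
1 − 0.727 + 0.000 = 0.273, so t = min(1, 0.273) = 0.273.
Check: 0.727 ⊗ 0.273 = max(0, 0.000) = 0.000 ≤ 0.000.

0.273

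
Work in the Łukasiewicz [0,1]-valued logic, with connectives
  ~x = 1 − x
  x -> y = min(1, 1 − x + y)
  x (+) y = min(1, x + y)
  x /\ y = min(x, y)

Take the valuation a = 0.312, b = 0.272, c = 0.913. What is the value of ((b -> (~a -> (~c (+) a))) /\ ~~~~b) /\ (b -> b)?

~a = 1 − 0.312 = 0.688
~c = 1 − 0.913 = 0.087
~c (+) a = min(1, 0.087 + 0.312) = min(1, 0.399) = 0.399
~a -> (~c (+) a) = min(1, 1 − 0.688 + 0.399) = min(1, 0.711) = 0.711
b -> (~a -> (~c (+) a)) = min(1, 1 − 0.272 + 0.711) = min(1, 1.439) = 1.000
~b = 1 − 0.272 = 0.728
~~b = 1 − 0.728 = 0.272
~~~b = 1 − 0.272 = 0.728
~~~~b = 1 − 0.728 = 0.272
(b -> (~a -> (~c (+) a))) /\ ~~~~b = min(1.000, 0.272) = 0.272
b -> b = min(1, 1 − 0.272 + 0.272) = min(1, 1.000) = 1.000
((b -> (~a -> (~c (+) a))) /\ ~~~~b) /\ (b -> b) = min(0.272, 1.000) = 0.272

0.272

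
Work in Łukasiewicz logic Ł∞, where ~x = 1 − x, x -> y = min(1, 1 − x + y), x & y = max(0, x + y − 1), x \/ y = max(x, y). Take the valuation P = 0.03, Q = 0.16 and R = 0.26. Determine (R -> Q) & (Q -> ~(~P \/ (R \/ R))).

0.77

R -> Q = min(1, 1 − 0.26 + 0.16) = min(1, 0.90) = 0.90
~P = 1 − 0.03 = 0.97
R \/ R = max(0.26, 0.26) = 0.26
~P \/ (R \/ R) = max(0.97, 0.26) = 0.97
~(~P \/ (R \/ R)) = 1 − 0.97 = 0.03
Q -> ~(~P \/ (R \/ R)) = min(1, 1 − 0.16 + 0.03) = min(1, 0.87) = 0.87
(R -> Q) & (Q -> ~(~P \/ (R \/ R))) = max(0, 0.90 + 0.87 − 1) = max(0, 0.77) = 0.77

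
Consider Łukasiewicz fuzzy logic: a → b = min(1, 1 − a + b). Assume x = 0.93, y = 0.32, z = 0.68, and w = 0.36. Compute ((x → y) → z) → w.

x → y = min(1, 1 − 0.93 + 0.32) = min(1, 0.39) = 0.39
(x → y) → z = min(1, 1 − 0.39 + 0.68) = min(1, 1.29) = 1.00
((x → y) → z) → w = min(1, 1 − 1.00 + 0.36) = min(1, 0.36) = 0.36

0.36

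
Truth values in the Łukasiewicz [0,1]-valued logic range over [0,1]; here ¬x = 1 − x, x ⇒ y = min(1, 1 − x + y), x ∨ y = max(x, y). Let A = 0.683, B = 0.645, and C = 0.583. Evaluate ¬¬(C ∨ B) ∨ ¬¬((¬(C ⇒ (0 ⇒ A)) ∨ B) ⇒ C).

0.938

C ∨ B = max(0.583, 0.645) = 0.645
¬(C ∨ B) = 1 − 0.645 = 0.355
¬¬(C ∨ B) = 1 − 0.355 = 0.645
0 ⇒ A = min(1, 1 − 0.000 + 0.683) = min(1, 1.683) = 1.000
C ⇒ (0 ⇒ A) = min(1, 1 − 0.583 + 1.000) = min(1, 1.417) = 1.000
¬(C ⇒ (0 ⇒ A)) = 1 − 1.000 = 0.000
¬(C ⇒ (0 ⇒ A)) ∨ B = max(0.000, 0.645) = 0.645
(¬(C ⇒ (0 ⇒ A)) ∨ B) ⇒ C = min(1, 1 − 0.645 + 0.583) = min(1, 0.938) = 0.938
¬((¬(C ⇒ (0 ⇒ A)) ∨ B) ⇒ C) = 1 − 0.938 = 0.062
¬¬((¬(C ⇒ (0 ⇒ A)) ∨ B) ⇒ C) = 1 − 0.062 = 0.938
¬¬(C ∨ B) ∨ ¬¬((¬(C ⇒ (0 ⇒ A)) ∨ B) ⇒ C) = max(0.645, 0.938) = 0.938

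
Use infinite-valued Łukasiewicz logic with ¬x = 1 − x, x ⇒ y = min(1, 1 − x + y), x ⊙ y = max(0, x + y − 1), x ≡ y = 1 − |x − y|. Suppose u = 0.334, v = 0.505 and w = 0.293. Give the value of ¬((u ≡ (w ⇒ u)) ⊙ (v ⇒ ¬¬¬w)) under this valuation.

0.666

w ⇒ u = min(1, 1 − 0.293 + 0.334) = min(1, 1.041) = 1.000
u ≡ (w ⇒ u) = 1 − |0.334 − 1.000| = 1 − 0.666 = 0.334
¬w = 1 − 0.293 = 0.707
¬¬w = 1 − 0.707 = 0.293
¬¬¬w = 1 − 0.293 = 0.707
v ⇒ ¬¬¬w = min(1, 1 − 0.505 + 0.707) = min(1, 1.202) = 1.000
(u ≡ (w ⇒ u)) ⊙ (v ⇒ ¬¬¬w) = max(0, 0.334 + 1.000 − 1) = max(0, 0.334) = 0.334
¬((u ≡ (w ⇒ u)) ⊙ (v ⇒ ¬¬¬w)) = 1 − 0.334 = 0.666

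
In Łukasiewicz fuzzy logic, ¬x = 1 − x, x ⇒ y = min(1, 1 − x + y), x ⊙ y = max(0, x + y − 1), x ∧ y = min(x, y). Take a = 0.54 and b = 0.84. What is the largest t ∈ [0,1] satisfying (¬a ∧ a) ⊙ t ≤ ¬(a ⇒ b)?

¬a = 1 − 0.54 = 0.46
¬a ∧ a = min(0.46, 0.54) = 0.46
So the left factor is ¬a ∧ a = 0.46.
a ⇒ b = min(1, 1 − 0.54 + 0.84) = min(1, 1.30) = 1.00
¬(a ⇒ b) = 1 − 1.00 = 0.00
So the right-hand bound is ¬(a ⇒ b) = 0.00.
The residuum of the Łukasiewicz t-norm gives the supremum: min(1, 1 − 0.46 + 0.00).
1 − 0.46 + 0.00 = 0.54, so t = min(1, 0.54) = 0.54.
Check: 0.46 ⊙ 0.54 = max(0, 0.00) = 0.00 ≤ 0.00.

0.54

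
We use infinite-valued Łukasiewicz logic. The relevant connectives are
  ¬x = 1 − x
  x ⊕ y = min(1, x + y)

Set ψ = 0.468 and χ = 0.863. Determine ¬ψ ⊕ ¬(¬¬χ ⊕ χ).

¬ψ = 1 − 0.468 = 0.532
¬χ = 1 − 0.863 = 0.137
¬¬χ = 1 − 0.137 = 0.863
¬¬χ ⊕ χ = min(1, 0.863 + 0.863) = min(1, 1.726) = 1.000
¬(¬¬χ ⊕ χ) = 1 − 1.000 = 0.000
¬ψ ⊕ ¬(¬¬χ ⊕ χ) = min(1, 0.532 + 0.000) = min(1, 0.532) = 0.532

0.532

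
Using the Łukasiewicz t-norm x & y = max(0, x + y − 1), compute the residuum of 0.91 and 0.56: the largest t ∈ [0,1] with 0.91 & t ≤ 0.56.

0.65

The residuum of the Łukasiewicz t-norm gives the supremum: min(1, 1 − 0.91 + 0.56).
1 − 0.91 + 0.56 = 0.65, so t = min(1, 0.65) = 0.65.
Check: 0.91 & 0.65 = max(0, 0.56) = 0.56 ≤ 0.56.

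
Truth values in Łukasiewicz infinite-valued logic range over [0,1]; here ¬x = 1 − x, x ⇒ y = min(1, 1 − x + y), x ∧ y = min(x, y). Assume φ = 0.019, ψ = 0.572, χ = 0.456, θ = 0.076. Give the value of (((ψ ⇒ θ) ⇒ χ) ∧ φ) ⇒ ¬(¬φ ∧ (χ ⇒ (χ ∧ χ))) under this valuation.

1.000

ψ ⇒ θ = min(1, 1 − 0.572 + 0.076) = min(1, 0.504) = 0.504
(ψ ⇒ θ) ⇒ χ = min(1, 1 − 0.504 + 0.456) = min(1, 0.952) = 0.952
((ψ ⇒ θ) ⇒ χ) ∧ φ = min(0.952, 0.019) = 0.019
¬φ = 1 − 0.019 = 0.981
χ ∧ χ = min(0.456, 0.456) = 0.456
χ ⇒ (χ ∧ χ) = min(1, 1 − 0.456 + 0.456) = min(1, 1.000) = 1.000
¬φ ∧ (χ ⇒ (χ ∧ χ)) = min(0.981, 1.000) = 0.981
¬(¬φ ∧ (χ ⇒ (χ ∧ χ))) = 1 − 0.981 = 0.019
(((ψ ⇒ θ) ⇒ χ) ∧ φ) ⇒ ¬(¬φ ∧ (χ ⇒ (χ ∧ χ))) = min(1, 1 − 0.019 + 0.019) = min(1, 1.000) = 1.000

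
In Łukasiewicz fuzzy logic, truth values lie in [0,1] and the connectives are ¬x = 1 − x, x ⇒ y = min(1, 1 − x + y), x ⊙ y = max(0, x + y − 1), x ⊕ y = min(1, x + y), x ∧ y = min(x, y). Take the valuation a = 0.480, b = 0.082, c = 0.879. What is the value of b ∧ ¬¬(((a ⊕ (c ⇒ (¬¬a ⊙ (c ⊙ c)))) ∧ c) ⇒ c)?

0.082

¬a = 1 − 0.480 = 0.520
¬¬a = 1 − 0.520 = 0.480
c ⊙ c = max(0, 0.879 + 0.879 − 1) = max(0, 0.758) = 0.758
¬¬a ⊙ (c ⊙ c) = max(0, 0.480 + 0.758 − 1) = max(0, 0.238) = 0.238
c ⇒ (¬¬a ⊙ (c ⊙ c)) = min(1, 1 − 0.879 + 0.238) = min(1, 0.359) = 0.359
a ⊕ (c ⇒ (¬¬a ⊙ (c ⊙ c))) = min(1, 0.480 + 0.359) = min(1, 0.839) = 0.839
(a ⊕ (c ⇒ (¬¬a ⊙ (c ⊙ c)))) ∧ c = min(0.839, 0.879) = 0.839
((a ⊕ (c ⇒ (¬¬a ⊙ (c ⊙ c)))) ∧ c) ⇒ c = min(1, 1 − 0.839 + 0.879) = min(1, 1.040) = 1.000
¬(((a ⊕ (c ⇒ (¬¬a ⊙ (c ⊙ c)))) ∧ c) ⇒ c) = 1 − 1.000 = 0.000
¬¬(((a ⊕ (c ⇒ (¬¬a ⊙ (c ⊙ c)))) ∧ c) ⇒ c) = 1 − 0.000 = 1.000
b ∧ ¬¬(((a ⊕ (c ⇒ (¬¬a ⊙ (c ⊙ c)))) ∧ c) ⇒ c) = min(0.082, 1.000) = 0.082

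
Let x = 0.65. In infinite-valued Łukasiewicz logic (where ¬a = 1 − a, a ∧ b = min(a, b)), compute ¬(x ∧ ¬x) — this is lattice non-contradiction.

¬x = 1 − 0.65 = 0.35
x ∧ ¬x = min(0.65, 0.35) = 0.35
¬(x ∧ ¬x) = 1 − 0.35 = 0.65
(The value 0.65 < 1 shows this instance is not satisfied; not a Ł∞-tautology — its value is 1 − min(a, 1−a).)

0.65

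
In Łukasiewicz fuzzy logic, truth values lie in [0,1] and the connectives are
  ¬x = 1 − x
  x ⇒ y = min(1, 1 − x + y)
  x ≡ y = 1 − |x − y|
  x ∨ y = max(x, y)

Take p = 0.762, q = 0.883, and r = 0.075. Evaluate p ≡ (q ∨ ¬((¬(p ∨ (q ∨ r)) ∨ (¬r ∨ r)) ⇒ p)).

0.879

q ∨ r = max(0.883, 0.075) = 0.883
p ∨ (q ∨ r) = max(0.762, 0.883) = 0.883
¬(p ∨ (q ∨ r)) = 1 − 0.883 = 0.117
¬r = 1 − 0.075 = 0.925
¬r ∨ r = max(0.925, 0.075) = 0.925
¬(p ∨ (q ∨ r)) ∨ (¬r ∨ r) = max(0.117, 0.925) = 0.925
(¬(p ∨ (q ∨ r)) ∨ (¬r ∨ r)) ⇒ p = min(1, 1 − 0.925 + 0.762) = min(1, 0.837) = 0.837
¬((¬(p ∨ (q ∨ r)) ∨ (¬r ∨ r)) ⇒ p) = 1 − 0.837 = 0.163
q ∨ ¬((¬(p ∨ (q ∨ r)) ∨ (¬r ∨ r)) ⇒ p) = max(0.883, 0.163) = 0.883
p ≡ (q ∨ ¬((¬(p ∨ (q ∨ r)) ∨ (¬r ∨ r)) ⇒ p)) = 1 − |0.762 − 0.883| = 1 − 0.121 = 0.879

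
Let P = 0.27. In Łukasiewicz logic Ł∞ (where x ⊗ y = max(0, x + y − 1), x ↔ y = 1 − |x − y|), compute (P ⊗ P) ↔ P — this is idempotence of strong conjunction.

0.73

P ⊗ P = max(0, 0.27 + 0.27 − 1) = max(0, -0.46) = 0.00
(P ⊗ P) ↔ P = 1 − |0.00 − 0.27| = 1 − 0.27 = 0.73
(The value 0.73 < 1 shows this instance is not satisfied; fails in Ł∞ since a ⊗ a = max(0, 2a−1) ≠ a in general.)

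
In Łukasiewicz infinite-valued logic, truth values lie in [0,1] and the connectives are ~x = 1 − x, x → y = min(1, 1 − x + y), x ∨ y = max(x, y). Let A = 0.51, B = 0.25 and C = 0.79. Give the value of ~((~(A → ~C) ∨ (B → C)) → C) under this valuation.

0.21

~C = 1 − 0.79 = 0.21
A → ~C = min(1, 1 − 0.51 + 0.21) = min(1, 0.70) = 0.70
~(A → ~C) = 1 − 0.70 = 0.30
B → C = min(1, 1 − 0.25 + 0.79) = min(1, 1.54) = 1.00
~(A → ~C) ∨ (B → C) = max(0.30, 1.00) = 1.00
(~(A → ~C) ∨ (B → C)) → C = min(1, 1 − 1.00 + 0.79) = min(1, 0.79) = 0.79
~((~(A → ~C) ∨ (B → C)) → C) = 1 − 0.79 = 0.21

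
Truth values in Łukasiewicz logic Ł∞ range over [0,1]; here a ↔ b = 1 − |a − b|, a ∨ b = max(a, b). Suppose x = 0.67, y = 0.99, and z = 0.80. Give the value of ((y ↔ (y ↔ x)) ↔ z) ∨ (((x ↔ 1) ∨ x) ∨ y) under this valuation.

0.99

y ↔ x = 1 − |0.99 − 0.67| = 1 − 0.32 = 0.68
y ↔ (y ↔ x) = 1 − |0.99 − 0.68| = 1 − 0.31 = 0.69
(y ↔ (y ↔ x)) ↔ z = 1 − |0.69 − 0.80| = 1 − 0.11 = 0.89
x ↔ 1 = 1 − |0.67 − 1.00| = 1 − 0.33 = 0.67
(x ↔ 1) ∨ x = max(0.67, 0.67) = 0.67
((x ↔ 1) ∨ x) ∨ y = max(0.67, 0.99) = 0.99
((y ↔ (y ↔ x)) ↔ z) ∨ (((x ↔ 1) ∨ x) ∨ y) = max(0.89, 0.99) = 0.99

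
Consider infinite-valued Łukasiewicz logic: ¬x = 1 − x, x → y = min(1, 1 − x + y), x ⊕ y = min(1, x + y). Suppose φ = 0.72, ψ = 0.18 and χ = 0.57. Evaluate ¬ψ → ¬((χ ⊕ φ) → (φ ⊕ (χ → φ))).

¬ψ = 1 − 0.18 = 0.82
χ ⊕ φ = min(1, 0.57 + 0.72) = min(1, 1.29) = 1.00
χ → φ = min(1, 1 − 0.57 + 0.72) = min(1, 1.15) = 1.00
φ ⊕ (χ → φ) = min(1, 0.72 + 1.00) = min(1, 1.72) = 1.00
(χ ⊕ φ) → (φ ⊕ (χ → φ)) = min(1, 1 − 1.00 + 1.00) = min(1, 1.00) = 1.00
¬((χ ⊕ φ) → (φ ⊕ (χ → φ))) = 1 − 1.00 = 0.00
¬ψ → ¬((χ ⊕ φ) → (φ ⊕ (χ → φ))) = min(1, 1 − 0.82 + 0.00) = min(1, 0.18) = 0.18

0.18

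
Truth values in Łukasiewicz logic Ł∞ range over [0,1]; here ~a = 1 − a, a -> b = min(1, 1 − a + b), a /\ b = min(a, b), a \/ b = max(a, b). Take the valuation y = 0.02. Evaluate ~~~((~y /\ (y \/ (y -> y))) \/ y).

~y = 1 − 0.02 = 0.98
y -> y = min(1, 1 − 0.02 + 0.02) = min(1, 1.00) = 1.00
y \/ (y -> y) = max(0.02, 1.00) = 1.00
~y /\ (y \/ (y -> y)) = min(0.98, 1.00) = 0.98
(~y /\ (y \/ (y -> y))) \/ y = max(0.98, 0.02) = 0.98
~((~y /\ (y \/ (y -> y))) \/ y) = 1 − 0.98 = 0.02
~~((~y /\ (y \/ (y -> y))) \/ y) = 1 − 0.02 = 0.98
~~~((~y /\ (y \/ (y -> y))) \/ y) = 1 − 0.98 = 0.02

0.02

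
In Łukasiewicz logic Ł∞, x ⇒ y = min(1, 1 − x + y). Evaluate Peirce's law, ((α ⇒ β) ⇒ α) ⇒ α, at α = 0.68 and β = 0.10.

α ⇒ β = min(1, 1 − 0.68 + 0.10) = min(1, 0.42) = 0.42
(α ⇒ β) ⇒ α = min(1, 1 − 0.42 + 0.68) = min(1, 1.26) = 1.00
((α ⇒ β) ⇒ α) ⇒ α = min(1, 1 − 1.00 + 0.68) = min(1, 0.68) = 0.68
(The value 0.68 < 1 shows this instance is not satisfied; not a Ł∞-tautology in general.)

0.68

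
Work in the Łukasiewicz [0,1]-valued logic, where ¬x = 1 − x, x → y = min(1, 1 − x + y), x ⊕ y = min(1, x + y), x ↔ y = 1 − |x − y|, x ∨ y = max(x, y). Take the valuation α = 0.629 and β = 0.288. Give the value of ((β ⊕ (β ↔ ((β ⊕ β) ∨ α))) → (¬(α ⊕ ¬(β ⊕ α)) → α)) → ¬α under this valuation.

0.371

β ⊕ β = min(1, 0.288 + 0.288) = min(1, 0.576) = 0.576
(β ⊕ β) ∨ α = max(0.576, 0.629) = 0.629
β ↔ ((β ⊕ β) ∨ α) = 1 − |0.288 − 0.629| = 1 − 0.341 = 0.659
β ⊕ (β ↔ ((β ⊕ β) ∨ α)) = min(1, 0.288 + 0.659) = min(1, 0.947) = 0.947
β ⊕ α = min(1, 0.288 + 0.629) = min(1, 0.917) = 0.917
¬(β ⊕ α) = 1 − 0.917 = 0.083
α ⊕ ¬(β ⊕ α) = min(1, 0.629 + 0.083) = min(1, 0.712) = 0.712
¬(α ⊕ ¬(β ⊕ α)) = 1 − 0.712 = 0.288
¬(α ⊕ ¬(β ⊕ α)) → α = min(1, 1 − 0.288 + 0.629) = min(1, 1.341) = 1.000
(β ⊕ (β ↔ ((β ⊕ β) ∨ α))) → (¬(α ⊕ ¬(β ⊕ α)) → α) = min(1, 1 − 0.947 + 1.000) = min(1, 1.053) = 1.000
¬α = 1 − 0.629 = 0.371
((β ⊕ (β ↔ ((β ⊕ β) ∨ α))) → (¬(α ⊕ ¬(β ⊕ α)) → α)) → ¬α = min(1, 1 − 1.000 + 0.371) = min(1, 0.371) = 0.371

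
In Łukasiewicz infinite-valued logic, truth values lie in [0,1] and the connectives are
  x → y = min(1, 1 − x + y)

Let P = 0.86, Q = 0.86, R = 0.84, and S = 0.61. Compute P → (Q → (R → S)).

R → S = min(1, 1 − 0.84 + 0.61) = min(1, 0.77) = 0.77
Q → (R → S) = min(1, 1 − 0.86 + 0.77) = min(1, 0.91) = 0.91
P → (Q → (R → S)) = min(1, 1 − 0.86 + 0.91) = min(1, 1.05) = 1.00

1.00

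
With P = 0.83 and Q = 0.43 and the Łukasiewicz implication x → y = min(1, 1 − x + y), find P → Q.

0.60

P → Q = min(1, 1 − 0.83 + 0.43) = min(1, 0.60) = 0.60
For comparison, the Gödel implication (1 if x ≤ y else y) would give 0.43.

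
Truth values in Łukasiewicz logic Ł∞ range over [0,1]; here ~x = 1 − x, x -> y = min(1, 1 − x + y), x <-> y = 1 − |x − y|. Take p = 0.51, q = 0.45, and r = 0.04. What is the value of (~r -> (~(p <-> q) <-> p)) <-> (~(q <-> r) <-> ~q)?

0.73

~r = 1 − 0.04 = 0.96
p <-> q = 1 − |0.51 − 0.45| = 1 − 0.06 = 0.94
~(p <-> q) = 1 − 0.94 = 0.06
~(p <-> q) <-> p = 1 − |0.06 − 0.51| = 1 − 0.45 = 0.55
~r -> (~(p <-> q) <-> p) = min(1, 1 − 0.96 + 0.55) = min(1, 0.59) = 0.59
q <-> r = 1 − |0.45 − 0.04| = 1 − 0.41 = 0.59
~(q <-> r) = 1 − 0.59 = 0.41
~q = 1 − 0.45 = 0.55
~(q <-> r) <-> ~q = 1 − |0.41 − 0.55| = 1 − 0.14 = 0.86
(~r -> (~(p <-> q) <-> p)) <-> (~(q <-> r) <-> ~q) = 1 − |0.59 − 0.86| = 1 − 0.27 = 0.73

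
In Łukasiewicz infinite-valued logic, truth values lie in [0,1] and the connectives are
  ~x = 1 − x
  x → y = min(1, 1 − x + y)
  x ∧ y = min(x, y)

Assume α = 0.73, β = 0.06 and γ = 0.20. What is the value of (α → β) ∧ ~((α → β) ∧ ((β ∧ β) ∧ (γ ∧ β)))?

α → β = min(1, 1 − 0.73 + 0.06) = min(1, 0.33) = 0.33
β ∧ β = min(0.06, 0.06) = 0.06
γ ∧ β = min(0.20, 0.06) = 0.06
(β ∧ β) ∧ (γ ∧ β) = min(0.06, 0.06) = 0.06
(α → β) ∧ ((β ∧ β) ∧ (γ ∧ β)) = min(0.33, 0.06) = 0.06
~((α → β) ∧ ((β ∧ β) ∧ (γ ∧ β))) = 1 − 0.06 = 0.94
(α → β) ∧ ~((α → β) ∧ ((β ∧ β) ∧ (γ ∧ β))) = min(0.33, 0.94) = 0.33

0.33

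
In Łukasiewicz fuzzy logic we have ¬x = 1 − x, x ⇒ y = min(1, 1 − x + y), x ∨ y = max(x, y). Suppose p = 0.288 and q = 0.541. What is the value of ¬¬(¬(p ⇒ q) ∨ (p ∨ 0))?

p ⇒ q = min(1, 1 − 0.288 + 0.541) = min(1, 1.253) = 1.000
¬(p ⇒ q) = 1 − 1.000 = 0.000
p ∨ 0 = max(0.288, 0.000) = 0.288
¬(p ⇒ q) ∨ (p ∨ 0) = max(0.000, 0.288) = 0.288
¬(¬(p ⇒ q) ∨ (p ∨ 0)) = 1 − 0.288 = 0.712
¬¬(¬(p ⇒ q) ∨ (p ∨ 0)) = 1 − 0.712 = 0.288

0.288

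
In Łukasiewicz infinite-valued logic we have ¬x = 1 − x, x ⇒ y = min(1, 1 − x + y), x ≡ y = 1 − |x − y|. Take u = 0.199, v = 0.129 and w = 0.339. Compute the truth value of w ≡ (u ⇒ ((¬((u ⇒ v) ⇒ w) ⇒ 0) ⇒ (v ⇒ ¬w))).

0.339

u ⇒ v = min(1, 1 − 0.199 + 0.129) = min(1, 0.930) = 0.930
(u ⇒ v) ⇒ w = min(1, 1 − 0.930 + 0.339) = min(1, 0.409) = 0.409
¬((u ⇒ v) ⇒ w) = 1 − 0.409 = 0.591
¬((u ⇒ v) ⇒ w) ⇒ 0 = min(1, 1 − 0.591 + 0.000) = min(1, 0.409) = 0.409
¬w = 1 − 0.339 = 0.661
v ⇒ ¬w = min(1, 1 − 0.129 + 0.661) = min(1, 1.532) = 1.000
(¬((u ⇒ v) ⇒ w) ⇒ 0) ⇒ (v ⇒ ¬w) = min(1, 1 − 0.409 + 1.000) = min(1, 1.591) = 1.000
u ⇒ ((¬((u ⇒ v) ⇒ w) ⇒ 0) ⇒ (v ⇒ ¬w)) = min(1, 1 − 0.199 + 1.000) = min(1, 1.801) = 1.000
w ≡ (u ⇒ ((¬((u ⇒ v) ⇒ w) ⇒ 0) ⇒ (v ⇒ ¬w))) = 1 − |0.339 − 1.000| = 1 − 0.661 = 0.339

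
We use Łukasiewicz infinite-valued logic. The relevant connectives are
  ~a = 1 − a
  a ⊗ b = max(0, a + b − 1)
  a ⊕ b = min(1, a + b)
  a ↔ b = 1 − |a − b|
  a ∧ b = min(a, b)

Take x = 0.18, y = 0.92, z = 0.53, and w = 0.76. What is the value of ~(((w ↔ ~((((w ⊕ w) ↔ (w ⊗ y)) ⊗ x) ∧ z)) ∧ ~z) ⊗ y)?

0.61

w ⊕ w = min(1, 0.76 + 0.76) = min(1, 1.52) = 1.00
w ⊗ y = max(0, 0.76 + 0.92 − 1) = max(0, 0.68) = 0.68
(w ⊕ w) ↔ (w ⊗ y) = 1 − |1.00 − 0.68| = 1 − 0.32 = 0.68
((w ⊕ w) ↔ (w ⊗ y)) ⊗ x = max(0, 0.68 + 0.18 − 1) = max(0, -0.14) = 0.00
(((w ⊕ w) ↔ (w ⊗ y)) ⊗ x) ∧ z = min(0.00, 0.53) = 0.00
~((((w ⊕ w) ↔ (w ⊗ y)) ⊗ x) ∧ z) = 1 − 0.00 = 1.00
w ↔ ~((((w ⊕ w) ↔ (w ⊗ y)) ⊗ x) ∧ z) = 1 − |0.76 − 1.00| = 1 − 0.24 = 0.76
~z = 1 − 0.53 = 0.47
(w ↔ ~((((w ⊕ w) ↔ (w ⊗ y)) ⊗ x) ∧ z)) ∧ ~z = min(0.76, 0.47) = 0.47
((w ↔ ~((((w ⊕ w) ↔ (w ⊗ y)) ⊗ x) ∧ z)) ∧ ~z) ⊗ y = max(0, 0.47 + 0.92 − 1) = max(0, 0.39) = 0.39
~(((w ↔ ~((((w ⊕ w) ↔ (w ⊗ y)) ⊗ x) ∧ z)) ∧ ~z) ⊗ y) = 1 − 0.39 = 0.61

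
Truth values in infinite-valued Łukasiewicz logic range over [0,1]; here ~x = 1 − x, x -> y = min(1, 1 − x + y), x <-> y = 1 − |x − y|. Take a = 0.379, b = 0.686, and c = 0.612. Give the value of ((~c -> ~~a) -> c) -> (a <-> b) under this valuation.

~c = 1 − 0.612 = 0.388
~a = 1 − 0.379 = 0.621
~~a = 1 − 0.621 = 0.379
~c -> ~~a = min(1, 1 − 0.388 + 0.379) = min(1, 0.991) = 0.991
(~c -> ~~a) -> c = min(1, 1 − 0.991 + 0.612) = min(1, 0.621) = 0.621
a <-> b = 1 − |0.379 − 0.686| = 1 − 0.307 = 0.693
((~c -> ~~a) -> c) -> (a <-> b) = min(1, 1 − 0.621 + 0.693) = min(1, 1.072) = 1.000

1.000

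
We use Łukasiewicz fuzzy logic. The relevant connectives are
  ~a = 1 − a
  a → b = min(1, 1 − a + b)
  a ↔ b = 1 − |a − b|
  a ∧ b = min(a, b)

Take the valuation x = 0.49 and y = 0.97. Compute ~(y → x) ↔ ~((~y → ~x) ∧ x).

0.97

y → x = min(1, 1 − 0.97 + 0.49) = min(1, 0.52) = 0.52
~(y → x) = 1 − 0.52 = 0.48
~y = 1 − 0.97 = 0.03
~x = 1 − 0.49 = 0.51
~y → ~x = min(1, 1 − 0.03 + 0.51) = min(1, 1.48) = 1.00
(~y → ~x) ∧ x = min(1.00, 0.49) = 0.49
~((~y → ~x) ∧ x) = 1 − 0.49 = 0.51
~(y → x) ↔ ~((~y → ~x) ∧ x) = 1 − |0.48 − 0.51| = 1 − 0.03 = 0.97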